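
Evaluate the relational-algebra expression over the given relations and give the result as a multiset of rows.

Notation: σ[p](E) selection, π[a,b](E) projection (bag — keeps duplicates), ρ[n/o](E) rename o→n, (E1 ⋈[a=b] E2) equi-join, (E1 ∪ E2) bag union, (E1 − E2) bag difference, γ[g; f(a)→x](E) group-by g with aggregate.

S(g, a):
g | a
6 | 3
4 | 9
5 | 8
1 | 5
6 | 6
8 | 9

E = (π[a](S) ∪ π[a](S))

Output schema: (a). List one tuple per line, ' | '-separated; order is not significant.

Subexpression sizes:
  S → 6
  π[a](S) → 6
  S → 6
  π[a](S) → 6
  (π[a](S) ∪ π[a](S)) → 12

== RESULT ==
a
3
3
5
5
6
6
8
8
9
9
9
9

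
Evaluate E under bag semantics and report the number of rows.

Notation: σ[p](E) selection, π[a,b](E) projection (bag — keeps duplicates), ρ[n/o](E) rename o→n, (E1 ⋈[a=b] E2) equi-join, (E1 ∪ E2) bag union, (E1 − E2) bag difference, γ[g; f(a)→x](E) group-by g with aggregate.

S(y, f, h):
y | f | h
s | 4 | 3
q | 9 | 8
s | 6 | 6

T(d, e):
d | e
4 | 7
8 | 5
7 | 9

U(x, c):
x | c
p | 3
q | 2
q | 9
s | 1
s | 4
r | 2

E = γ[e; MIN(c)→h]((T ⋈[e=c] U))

Subexpression sizes:
  T → 3
  U → 6
  (T ⋈[e=c] U) → 1
  γ[e; MIN(c)→h]((T ⋈[e=c] U)) → 1

|E| = 1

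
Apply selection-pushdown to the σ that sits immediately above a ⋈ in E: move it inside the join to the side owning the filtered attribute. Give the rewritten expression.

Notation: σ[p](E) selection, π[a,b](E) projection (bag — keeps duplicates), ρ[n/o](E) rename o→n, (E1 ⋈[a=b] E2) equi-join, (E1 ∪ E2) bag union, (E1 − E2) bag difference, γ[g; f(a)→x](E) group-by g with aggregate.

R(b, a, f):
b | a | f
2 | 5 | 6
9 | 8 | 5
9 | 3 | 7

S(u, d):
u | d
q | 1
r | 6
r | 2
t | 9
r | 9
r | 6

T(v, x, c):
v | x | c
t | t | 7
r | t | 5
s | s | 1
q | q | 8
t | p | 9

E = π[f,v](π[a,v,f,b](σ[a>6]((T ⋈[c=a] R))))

σ filters on a, owned by the right side.
E' = π[f,v](π[a,v,f,b]((T ⋈[c=a] σ[a>6](R))))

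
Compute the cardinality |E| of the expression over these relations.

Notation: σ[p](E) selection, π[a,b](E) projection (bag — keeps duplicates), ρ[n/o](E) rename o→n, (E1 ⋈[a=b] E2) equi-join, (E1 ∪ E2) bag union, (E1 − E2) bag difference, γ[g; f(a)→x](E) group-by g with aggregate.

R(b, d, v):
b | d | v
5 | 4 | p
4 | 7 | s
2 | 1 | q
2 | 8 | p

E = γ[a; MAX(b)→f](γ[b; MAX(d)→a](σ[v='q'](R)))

Row counts bottom-up:
  R → 4
  σ[v='q'](R) → 1
  γ[b; MAX(d)→a](σ[v='q'](R)) → 1
  γ[a; MAX(b)→f](γ[b; MAX(d)→a](σ[v='q'](R))) → 1

|E| = 1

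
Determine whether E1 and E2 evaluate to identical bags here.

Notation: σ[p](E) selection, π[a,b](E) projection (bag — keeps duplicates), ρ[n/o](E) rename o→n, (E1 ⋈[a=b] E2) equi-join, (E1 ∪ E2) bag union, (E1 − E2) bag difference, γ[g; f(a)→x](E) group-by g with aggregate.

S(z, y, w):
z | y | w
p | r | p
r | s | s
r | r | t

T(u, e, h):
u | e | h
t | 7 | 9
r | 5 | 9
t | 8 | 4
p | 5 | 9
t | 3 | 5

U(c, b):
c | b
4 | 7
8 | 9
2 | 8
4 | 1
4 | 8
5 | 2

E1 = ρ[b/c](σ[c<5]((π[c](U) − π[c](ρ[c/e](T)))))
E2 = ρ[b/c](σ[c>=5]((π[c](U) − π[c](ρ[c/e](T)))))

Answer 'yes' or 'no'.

E1 stepwise |·|:
  U → 6
  π[c](U) → 6
  T → 5
  ρ[c/e](T) → 5
  π[c](ρ[c/e](T)) → 5
  (π[c](U) − π[c](ρ[c/e](T))) → 4
  σ[c<5]((π[c](U) − π[c](ρ[c/e](T)))) → 4
  ρ[b/c](σ[c<5]((π[c](U) − π[c](ρ[c/e](T))))) → 4
E2 stepwise |·|:
  U → 6
  π[c](U) → 6
  T → 5
  ρ[c/e](T) → 5
  π[c](ρ[c/e](T)) → 5
  (π[c](U) − π[c](ρ[c/e](T))) → 4
  σ[c>=5]((π[c](U) − π[c](ρ[c/e](T)))) → 0
  ρ[b/c](σ[c>=5]((π[c](U) − π[c](ρ[c/e](T))))) → 0

E1 result:
b
2
4
4
4
E2 result:
b
(0 rows)
Witness: (2,) appears 1× in E1 but 0× in E2.

no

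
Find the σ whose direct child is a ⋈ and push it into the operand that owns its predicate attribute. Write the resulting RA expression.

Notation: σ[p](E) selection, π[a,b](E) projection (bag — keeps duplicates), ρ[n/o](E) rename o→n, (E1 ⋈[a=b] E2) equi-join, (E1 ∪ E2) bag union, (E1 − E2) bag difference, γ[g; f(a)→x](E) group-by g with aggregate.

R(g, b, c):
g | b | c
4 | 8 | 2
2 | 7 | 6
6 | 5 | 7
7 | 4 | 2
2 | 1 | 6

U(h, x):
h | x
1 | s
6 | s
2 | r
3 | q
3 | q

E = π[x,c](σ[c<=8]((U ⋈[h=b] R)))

σ filters on c, owned by the right side.
E' = π[x,c]((U ⋈[h=b] σ[c<=8](R)))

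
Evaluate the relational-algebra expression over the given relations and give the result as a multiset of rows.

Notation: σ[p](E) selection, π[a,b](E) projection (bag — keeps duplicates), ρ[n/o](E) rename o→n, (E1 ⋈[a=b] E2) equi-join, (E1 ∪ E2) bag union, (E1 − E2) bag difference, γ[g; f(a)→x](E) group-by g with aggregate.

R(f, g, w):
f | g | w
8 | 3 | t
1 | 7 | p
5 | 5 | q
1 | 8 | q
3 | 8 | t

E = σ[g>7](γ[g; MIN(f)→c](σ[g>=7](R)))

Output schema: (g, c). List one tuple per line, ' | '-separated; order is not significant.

Row counts bottom-up:
  R → 5
  σ[g>=7](R) → 3
  γ[g; MIN(f)→c](σ[g>=7](R)) → 2
  σ[g>7](γ[g; MIN(f)→c](σ[g>=7](R))) → 1

== RESULT ==
g | c
8 | 1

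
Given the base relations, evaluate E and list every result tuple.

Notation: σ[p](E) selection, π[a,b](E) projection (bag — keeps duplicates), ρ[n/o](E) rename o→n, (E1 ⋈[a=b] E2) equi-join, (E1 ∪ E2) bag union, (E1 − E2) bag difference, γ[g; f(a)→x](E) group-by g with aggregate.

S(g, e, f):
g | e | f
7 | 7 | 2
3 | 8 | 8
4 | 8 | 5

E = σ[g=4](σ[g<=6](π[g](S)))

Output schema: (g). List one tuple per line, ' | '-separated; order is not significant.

Row counts bottom-up:
  S → 3
  π[g](S) → 3
  σ[g<=6](π[g](S)) → 2
  σ[g=4](σ[g<=6](π[g](S))) → 1

== RESULT ==
g
4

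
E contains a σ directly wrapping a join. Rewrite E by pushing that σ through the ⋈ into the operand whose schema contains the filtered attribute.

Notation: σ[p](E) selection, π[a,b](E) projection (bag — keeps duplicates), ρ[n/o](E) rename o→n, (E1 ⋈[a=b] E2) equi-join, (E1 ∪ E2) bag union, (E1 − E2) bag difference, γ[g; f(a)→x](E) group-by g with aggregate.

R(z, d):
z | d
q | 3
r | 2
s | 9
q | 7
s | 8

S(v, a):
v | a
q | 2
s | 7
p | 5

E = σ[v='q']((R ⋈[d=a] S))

σ filters on v, owned by the right side.
E' = (R ⋈[d=a] σ[v='q'](S))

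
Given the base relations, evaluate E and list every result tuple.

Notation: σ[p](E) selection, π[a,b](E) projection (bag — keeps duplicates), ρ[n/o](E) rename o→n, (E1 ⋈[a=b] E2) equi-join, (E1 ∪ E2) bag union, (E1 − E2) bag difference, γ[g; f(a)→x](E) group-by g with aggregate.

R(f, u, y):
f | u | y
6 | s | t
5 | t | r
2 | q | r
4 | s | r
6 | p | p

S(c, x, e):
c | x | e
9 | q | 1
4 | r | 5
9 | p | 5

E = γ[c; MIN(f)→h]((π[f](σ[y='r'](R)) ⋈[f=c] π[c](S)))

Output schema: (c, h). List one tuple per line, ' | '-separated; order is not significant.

Per-node cardinality:
  R → 5
  σ[y='r'](R) → 3
  π[f](σ[y='r'](R)) → 3
  S → 3
  π[c](S) → 3
  (π[f](σ[y='r'](R)) ⋈[f=c] π[c](S)) → 1
  γ[c; MIN(f)→h]((π[f](σ[y='r'](R)) ⋈[f=c] π[c](S))) → 1

== RESULT ==
c | h
4 | 4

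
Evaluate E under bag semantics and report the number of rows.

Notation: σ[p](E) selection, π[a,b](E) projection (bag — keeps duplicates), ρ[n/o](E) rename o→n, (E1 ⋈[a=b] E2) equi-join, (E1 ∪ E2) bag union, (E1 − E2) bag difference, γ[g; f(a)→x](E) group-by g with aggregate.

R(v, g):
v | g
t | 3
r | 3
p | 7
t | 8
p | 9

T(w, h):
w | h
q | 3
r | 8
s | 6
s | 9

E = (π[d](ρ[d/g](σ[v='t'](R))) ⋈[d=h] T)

Row counts bottom-up:
  R → 5
  σ[v='t'](R) → 2
  ρ[d/g](σ[v='t'](R)) → 2
  π[d](ρ[d/g](σ[v='t'](R))) → 2
  T → 4
  (π[d](ρ[d/g](σ[v='t'](R))) ⋈[d=h] T) → 2

|E| = 2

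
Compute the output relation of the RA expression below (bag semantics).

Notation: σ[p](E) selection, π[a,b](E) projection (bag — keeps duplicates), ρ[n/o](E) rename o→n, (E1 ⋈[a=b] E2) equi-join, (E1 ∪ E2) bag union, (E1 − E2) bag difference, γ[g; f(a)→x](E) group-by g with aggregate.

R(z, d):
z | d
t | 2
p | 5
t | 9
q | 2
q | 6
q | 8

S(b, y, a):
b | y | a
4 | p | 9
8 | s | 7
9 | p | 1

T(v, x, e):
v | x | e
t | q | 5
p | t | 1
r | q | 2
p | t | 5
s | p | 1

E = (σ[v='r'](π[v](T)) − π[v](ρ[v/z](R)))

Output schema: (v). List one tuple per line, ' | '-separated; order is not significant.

Stepwise |·|:
  T → 5
  π[v](T) → 5
  σ[v='r'](π[v](T)) → 1
  R → 6
  ρ[v/z](R) → 6
  π[v](ρ[v/z](R)) → 6
  (σ[v='r'](π[v](T)) − π[v](ρ[v/z](R))) → 1

== RESULT ==
v
r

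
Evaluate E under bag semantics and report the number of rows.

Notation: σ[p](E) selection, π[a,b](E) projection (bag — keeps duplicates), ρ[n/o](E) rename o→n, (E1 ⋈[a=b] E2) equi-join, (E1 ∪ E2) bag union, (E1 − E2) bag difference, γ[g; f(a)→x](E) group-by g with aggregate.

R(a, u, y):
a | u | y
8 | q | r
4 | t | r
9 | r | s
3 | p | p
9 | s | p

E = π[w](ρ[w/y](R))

Subexpression sizes:
  R → 5
  ρ[w/y](R) → 5
  π[w](ρ[w/y](R)) → 5

|E| = 5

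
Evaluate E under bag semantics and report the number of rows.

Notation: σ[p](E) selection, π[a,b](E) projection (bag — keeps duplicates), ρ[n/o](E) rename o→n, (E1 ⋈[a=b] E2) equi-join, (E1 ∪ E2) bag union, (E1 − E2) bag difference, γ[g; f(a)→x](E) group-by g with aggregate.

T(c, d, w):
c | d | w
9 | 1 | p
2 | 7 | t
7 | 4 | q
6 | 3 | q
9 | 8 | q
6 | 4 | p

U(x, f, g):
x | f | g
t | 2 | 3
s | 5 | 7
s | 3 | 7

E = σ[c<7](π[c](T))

Row counts bottom-up:
  T → 6
  π[c](T) → 6
  σ[c<7](π[c](T)) → 3

|E| = 3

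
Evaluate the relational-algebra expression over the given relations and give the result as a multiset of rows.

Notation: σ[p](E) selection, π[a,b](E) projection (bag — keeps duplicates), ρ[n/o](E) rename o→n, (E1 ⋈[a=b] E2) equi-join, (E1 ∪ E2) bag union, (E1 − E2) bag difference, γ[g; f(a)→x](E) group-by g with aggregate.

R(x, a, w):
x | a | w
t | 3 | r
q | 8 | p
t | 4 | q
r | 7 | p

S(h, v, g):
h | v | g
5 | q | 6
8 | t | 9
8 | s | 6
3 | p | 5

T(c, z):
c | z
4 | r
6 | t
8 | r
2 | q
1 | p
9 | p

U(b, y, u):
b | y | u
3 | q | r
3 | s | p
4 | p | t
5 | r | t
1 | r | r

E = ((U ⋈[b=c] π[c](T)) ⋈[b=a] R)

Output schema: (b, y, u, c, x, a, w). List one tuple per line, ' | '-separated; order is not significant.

Per-node cardinality:
  U → 5
  T → 6
  π[c](T) → 6
  (U ⋈[b=c] π[c](T)) → 2
  R → 4
  ((U ⋈[b=c] π[c](T)) ⋈[b=a] R) → 1

== RESULT ==
b | y | u | c | x | a | w
4 | p | t | 4 | t | 4 | q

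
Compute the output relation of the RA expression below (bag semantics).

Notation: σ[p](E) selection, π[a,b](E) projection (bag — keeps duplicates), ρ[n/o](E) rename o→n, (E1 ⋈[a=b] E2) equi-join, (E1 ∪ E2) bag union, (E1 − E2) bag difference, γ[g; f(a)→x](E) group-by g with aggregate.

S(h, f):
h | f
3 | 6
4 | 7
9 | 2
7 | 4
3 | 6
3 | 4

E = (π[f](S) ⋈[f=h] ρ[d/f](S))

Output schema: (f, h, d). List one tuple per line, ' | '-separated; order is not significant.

Subexpression sizes:
  S → 6
  π[f](S) → 6
  S → 6
  ρ[d/f](S) → 6
  (π[f](S) ⋈[f=h] ρ[d/f](S)) → 3

== RESULT ==
f | h | d
4 | 4 | 7
4 | 4 | 7
7 | 7 | 4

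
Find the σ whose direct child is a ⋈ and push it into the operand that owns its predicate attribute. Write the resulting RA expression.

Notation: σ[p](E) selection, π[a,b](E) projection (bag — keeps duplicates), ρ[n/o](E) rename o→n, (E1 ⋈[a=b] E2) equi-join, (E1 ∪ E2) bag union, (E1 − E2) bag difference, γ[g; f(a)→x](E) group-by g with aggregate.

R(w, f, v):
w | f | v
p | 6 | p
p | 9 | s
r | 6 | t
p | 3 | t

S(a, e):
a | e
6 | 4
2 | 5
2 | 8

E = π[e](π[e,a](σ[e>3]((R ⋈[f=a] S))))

σ filters on e, owned by the right side.
E' = π[e](π[e,a]((R ⋈[f=a] σ[e>3](S))))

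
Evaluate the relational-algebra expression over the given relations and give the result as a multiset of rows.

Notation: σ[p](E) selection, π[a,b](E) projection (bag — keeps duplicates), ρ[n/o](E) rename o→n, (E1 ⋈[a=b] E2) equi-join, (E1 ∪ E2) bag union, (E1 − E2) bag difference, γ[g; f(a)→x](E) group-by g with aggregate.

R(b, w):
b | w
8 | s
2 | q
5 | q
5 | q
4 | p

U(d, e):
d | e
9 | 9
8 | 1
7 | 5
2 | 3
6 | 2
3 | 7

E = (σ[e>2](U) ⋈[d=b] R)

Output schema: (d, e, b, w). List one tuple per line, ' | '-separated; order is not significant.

Stepwise |·|:
  U → 6
  σ[e>2](U) → 4
  R → 5
  (σ[e>2](U) ⋈[d=b] R) → 1

== RESULT ==
d | e | b | w
2 | 3 | 2 | q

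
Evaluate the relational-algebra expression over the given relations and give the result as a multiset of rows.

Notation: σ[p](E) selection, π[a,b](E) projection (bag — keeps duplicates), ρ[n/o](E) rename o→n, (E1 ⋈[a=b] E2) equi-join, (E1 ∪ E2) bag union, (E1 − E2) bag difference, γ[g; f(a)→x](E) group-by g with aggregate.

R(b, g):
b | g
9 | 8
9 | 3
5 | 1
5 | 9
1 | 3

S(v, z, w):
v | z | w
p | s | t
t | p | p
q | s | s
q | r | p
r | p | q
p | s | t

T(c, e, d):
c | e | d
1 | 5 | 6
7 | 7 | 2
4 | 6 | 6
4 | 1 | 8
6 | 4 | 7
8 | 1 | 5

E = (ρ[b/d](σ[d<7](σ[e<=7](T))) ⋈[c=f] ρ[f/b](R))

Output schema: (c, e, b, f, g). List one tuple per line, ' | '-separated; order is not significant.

Subexpression sizes:
  T → 6
  σ[e<=7](T) → 6
  σ[d<7](σ[e<=7](T)) → 4
  ρ[b/d](σ[d<7](σ[e<=7](T))) → 4
  R → 5
  ρ[f/b](R) → 5
  (ρ[b/d](σ[d<7](σ[e<=7](T))) ⋈[c=f] ρ[f/b](R)) → 1

== RESULT ==
c | e | b | f | g
1 | 5 | 6 | 1 | 3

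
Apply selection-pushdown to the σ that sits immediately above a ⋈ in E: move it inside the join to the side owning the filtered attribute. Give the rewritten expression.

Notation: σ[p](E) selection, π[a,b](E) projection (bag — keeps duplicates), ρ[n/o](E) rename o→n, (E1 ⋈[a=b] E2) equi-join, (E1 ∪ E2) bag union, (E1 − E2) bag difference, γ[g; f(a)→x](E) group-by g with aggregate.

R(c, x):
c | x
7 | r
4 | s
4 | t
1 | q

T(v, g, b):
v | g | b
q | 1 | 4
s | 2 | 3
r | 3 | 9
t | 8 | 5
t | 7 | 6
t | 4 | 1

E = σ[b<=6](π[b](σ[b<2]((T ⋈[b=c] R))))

σ filters on b, owned by the left side.
E' = σ[b<=6](π[b]((σ[b<2](T) ⋈[b=c] R)))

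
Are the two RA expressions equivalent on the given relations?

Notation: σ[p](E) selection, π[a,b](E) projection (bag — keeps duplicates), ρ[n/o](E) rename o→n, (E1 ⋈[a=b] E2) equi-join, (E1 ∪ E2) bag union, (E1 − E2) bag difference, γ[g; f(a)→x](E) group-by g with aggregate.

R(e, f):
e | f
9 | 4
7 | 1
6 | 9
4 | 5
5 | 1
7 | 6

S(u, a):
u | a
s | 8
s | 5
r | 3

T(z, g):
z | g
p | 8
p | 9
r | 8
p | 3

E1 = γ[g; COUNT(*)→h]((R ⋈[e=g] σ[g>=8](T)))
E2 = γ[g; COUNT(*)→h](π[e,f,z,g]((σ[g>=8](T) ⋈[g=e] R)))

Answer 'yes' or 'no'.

E1 row counts bottom-up:
  R → 6
  T → 4
  σ[g>=8](T) → 3
  (R ⋈[e=g] σ[g>=8](T)) → 1
  γ[g; COUNT(*)→h]((R ⋈[e=g] σ[g>=8](T))) → 1
E2 row counts bottom-up:
  T → 4
  σ[g>=8](T) → 3
  R → 6
  (σ[g>=8](T) ⋈[g=e] R) → 1
  π[e,f,z,g]((σ[g>=8](T) ⋈[g=e] R)) → 1
  γ[g; COUNT(*)→h](π[e,f,z,g]((σ[g>=8](T) ⋈[g=e] R))) → 1

E1 and E2 produce the same multiset:
g | h
9 | 1

yes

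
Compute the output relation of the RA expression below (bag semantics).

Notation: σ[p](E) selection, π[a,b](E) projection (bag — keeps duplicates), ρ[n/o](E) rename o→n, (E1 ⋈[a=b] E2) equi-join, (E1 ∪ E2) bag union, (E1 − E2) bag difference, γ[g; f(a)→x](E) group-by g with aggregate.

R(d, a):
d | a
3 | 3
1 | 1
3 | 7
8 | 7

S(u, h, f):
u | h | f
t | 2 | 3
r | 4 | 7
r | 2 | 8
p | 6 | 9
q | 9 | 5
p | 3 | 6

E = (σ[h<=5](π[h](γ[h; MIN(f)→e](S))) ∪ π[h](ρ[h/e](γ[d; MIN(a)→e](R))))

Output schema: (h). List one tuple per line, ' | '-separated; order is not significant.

Stepwise |·|:
  S → 6
  γ[h; MIN(f)→e](S) → 5
  π[h](γ[h; MIN(f)→e](S)) → 5
  σ[h<=5](π[h](γ[h; MIN(f)→e](S))) → 3
  R → 4
  γ[d; MIN(a)→e](R) → 3
  ρ[h/e](γ[d; MIN(a)→e](R)) → 3
  π[h](ρ[h/e](γ[d; MIN(a)→e](R))) → 3
  (σ[h<=5](π[h](γ[h; MIN(f)→e](S))) ∪ π[h](ρ[h/e](γ[d; MIN(a)→e](R)))) → 6

== RESULT ==
h
1
2
3
3
4
7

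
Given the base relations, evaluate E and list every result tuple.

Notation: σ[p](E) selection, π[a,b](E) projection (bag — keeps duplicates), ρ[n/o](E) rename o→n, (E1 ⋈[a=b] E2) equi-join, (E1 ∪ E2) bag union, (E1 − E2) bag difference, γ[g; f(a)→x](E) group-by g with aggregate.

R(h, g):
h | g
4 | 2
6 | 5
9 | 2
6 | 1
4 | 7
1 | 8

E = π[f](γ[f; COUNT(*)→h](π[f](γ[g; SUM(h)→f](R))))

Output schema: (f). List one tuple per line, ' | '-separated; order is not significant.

Stepwise |·|:
  R → 6
  γ[g; SUM(h)→f](R) → 5
  π[f](γ[g; SUM(h)→f](R)) → 5
  γ[f; COUNT(*)→h](π[f](γ[g; SUM(h)→f](R))) → 4
  π[f](γ[f; COUNT(*)→h](π[f](γ[g; SUM(h)→f](R)))) → 4

== RESULT ==
f
1
4
6
13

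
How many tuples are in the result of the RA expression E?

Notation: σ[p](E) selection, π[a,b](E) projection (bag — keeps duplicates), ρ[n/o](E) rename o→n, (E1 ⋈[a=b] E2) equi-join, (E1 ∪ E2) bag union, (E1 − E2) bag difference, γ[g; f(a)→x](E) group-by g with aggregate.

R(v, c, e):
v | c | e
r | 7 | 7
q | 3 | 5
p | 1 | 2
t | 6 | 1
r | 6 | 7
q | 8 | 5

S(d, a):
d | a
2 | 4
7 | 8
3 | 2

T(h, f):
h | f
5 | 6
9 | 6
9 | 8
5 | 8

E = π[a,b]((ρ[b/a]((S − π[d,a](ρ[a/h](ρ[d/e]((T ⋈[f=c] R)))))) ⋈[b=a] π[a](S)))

Stepwise |·|:
  S → 3
  T → 4
  R → 6
  (T ⋈[f=c] R) → 6
  ρ[d/e]((T ⋈[f=c] R)) → 6
  ρ[a/h](ρ[d/e]((T ⋈[f=c] R))) → 6
  π[d,a](ρ[a/h](ρ[d/e]((T ⋈[f=c] R)))) → 6
  (S − π[d,a](ρ[a/h](ρ[d/e]((T ⋈[f=c] R))))) → 3
  ρ[b/a]((S − π[d,a](ρ[a/h](ρ[d/e]((T ⋈[f=c] R)))))) → 3
  S → 3
  π[a](S) → 3
  (ρ[b/a]((S − π[d,a](ρ[a/h](ρ[d/e]((T ⋈[f=c] R)))))) ⋈[b=a] π[a](S)) → 3
  π[a,b]((ρ[b/a]((S − π[d,a](ρ[a/h](ρ[d/e]((T ⋈[f=c] R)))))) ⋈[b=a] π[a](S))) → 3

|E| = 3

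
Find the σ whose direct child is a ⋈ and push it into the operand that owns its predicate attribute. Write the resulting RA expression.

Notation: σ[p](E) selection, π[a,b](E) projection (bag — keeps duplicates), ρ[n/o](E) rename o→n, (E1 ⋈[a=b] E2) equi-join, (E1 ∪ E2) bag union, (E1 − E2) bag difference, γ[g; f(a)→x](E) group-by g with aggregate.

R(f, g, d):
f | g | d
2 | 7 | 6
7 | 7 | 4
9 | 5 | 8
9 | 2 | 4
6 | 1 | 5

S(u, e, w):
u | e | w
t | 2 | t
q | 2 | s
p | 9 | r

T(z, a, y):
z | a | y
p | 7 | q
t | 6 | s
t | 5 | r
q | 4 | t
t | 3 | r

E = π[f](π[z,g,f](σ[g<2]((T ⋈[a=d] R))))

σ filters on g, owned by the right side.
E' = π[f](π[z,g,f]((T ⋈[a=d] σ[g<2](R))))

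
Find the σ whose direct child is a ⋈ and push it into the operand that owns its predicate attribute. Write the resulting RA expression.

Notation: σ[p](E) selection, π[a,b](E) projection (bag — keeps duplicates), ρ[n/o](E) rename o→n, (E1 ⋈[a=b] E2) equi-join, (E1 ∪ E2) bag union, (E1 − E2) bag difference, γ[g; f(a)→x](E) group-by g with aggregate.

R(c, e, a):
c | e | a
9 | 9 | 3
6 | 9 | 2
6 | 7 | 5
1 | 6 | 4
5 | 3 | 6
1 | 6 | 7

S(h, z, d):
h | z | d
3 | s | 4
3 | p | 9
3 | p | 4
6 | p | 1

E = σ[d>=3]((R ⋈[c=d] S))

σ filters on d, owned by the right side.
E' = (R ⋈[c=d] σ[d>=3](S))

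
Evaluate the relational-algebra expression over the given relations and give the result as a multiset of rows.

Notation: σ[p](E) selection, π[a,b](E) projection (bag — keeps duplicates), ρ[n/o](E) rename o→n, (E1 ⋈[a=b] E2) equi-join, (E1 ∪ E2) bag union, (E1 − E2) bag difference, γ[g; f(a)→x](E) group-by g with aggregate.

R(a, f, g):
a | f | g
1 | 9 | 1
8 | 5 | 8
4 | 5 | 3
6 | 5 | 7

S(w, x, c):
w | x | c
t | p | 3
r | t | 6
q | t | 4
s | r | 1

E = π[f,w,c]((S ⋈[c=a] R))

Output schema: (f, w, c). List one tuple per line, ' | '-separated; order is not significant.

Stepwise |·|:
  S → 4
  R → 4
  (S ⋈[c=a] R) → 3
  π[f,w,c]((S ⋈[c=a] R)) → 3

== RESULT ==
f | w | c
5 | q | 4
5 | r | 6
9 | s | 1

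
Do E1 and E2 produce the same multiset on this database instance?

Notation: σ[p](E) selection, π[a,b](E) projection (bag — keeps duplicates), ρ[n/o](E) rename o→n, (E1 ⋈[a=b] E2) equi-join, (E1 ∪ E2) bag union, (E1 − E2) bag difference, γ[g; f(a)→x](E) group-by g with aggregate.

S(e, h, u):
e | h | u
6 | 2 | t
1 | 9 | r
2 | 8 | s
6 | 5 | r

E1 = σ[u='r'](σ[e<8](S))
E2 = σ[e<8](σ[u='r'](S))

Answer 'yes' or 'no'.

E1 stepwise |·|:
  S → 4
  σ[e<8](S) → 4
  σ[u='r'](σ[e<8](S)) → 2
E2 stepwise |·|:
  S → 4
  σ[u='r'](S) → 2
  σ[e<8](σ[u='r'](S)) → 2

E1 and E2 produce the same multiset:
e | h | u
1 | 9 | r
6 | 5 | r

yes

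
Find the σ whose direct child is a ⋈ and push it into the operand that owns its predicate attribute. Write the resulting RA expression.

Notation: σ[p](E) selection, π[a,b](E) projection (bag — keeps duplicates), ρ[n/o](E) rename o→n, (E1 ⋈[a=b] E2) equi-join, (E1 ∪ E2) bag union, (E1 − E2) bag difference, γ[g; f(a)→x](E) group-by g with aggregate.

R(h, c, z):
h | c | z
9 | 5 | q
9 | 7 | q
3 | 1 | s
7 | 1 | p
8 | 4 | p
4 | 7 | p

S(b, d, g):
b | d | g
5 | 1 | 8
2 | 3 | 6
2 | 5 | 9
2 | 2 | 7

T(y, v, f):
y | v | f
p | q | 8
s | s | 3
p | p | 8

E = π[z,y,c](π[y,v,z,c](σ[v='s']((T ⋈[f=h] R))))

σ filters on v, owned by the left side.
E' = π[z,y,c](π[y,v,z,c]((σ[v='s'](T) ⋈[f=h] R)))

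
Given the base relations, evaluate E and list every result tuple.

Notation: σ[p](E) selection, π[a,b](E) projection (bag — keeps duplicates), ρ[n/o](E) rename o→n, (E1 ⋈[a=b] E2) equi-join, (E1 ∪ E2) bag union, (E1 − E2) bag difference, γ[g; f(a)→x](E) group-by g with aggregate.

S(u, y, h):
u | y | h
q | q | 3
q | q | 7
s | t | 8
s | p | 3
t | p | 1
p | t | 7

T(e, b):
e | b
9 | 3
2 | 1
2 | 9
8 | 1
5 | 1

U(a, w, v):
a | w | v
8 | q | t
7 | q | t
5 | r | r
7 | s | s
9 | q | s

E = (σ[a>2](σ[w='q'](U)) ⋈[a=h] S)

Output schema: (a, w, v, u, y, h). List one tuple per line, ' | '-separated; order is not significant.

Row counts bottom-up:
  U → 5
  σ[w='q'](U) → 3
  σ[a>2](σ[w='q'](U)) → 3
  S → 6
  (σ[a>2](σ[w='q'](U)) ⋈[a=h] S) → 3

== RESULT ==
a | w | v | u | y | h
7 | q | t | p | t | 7
7 | q | t | q | q | 7
8 | q | t | s | t | 8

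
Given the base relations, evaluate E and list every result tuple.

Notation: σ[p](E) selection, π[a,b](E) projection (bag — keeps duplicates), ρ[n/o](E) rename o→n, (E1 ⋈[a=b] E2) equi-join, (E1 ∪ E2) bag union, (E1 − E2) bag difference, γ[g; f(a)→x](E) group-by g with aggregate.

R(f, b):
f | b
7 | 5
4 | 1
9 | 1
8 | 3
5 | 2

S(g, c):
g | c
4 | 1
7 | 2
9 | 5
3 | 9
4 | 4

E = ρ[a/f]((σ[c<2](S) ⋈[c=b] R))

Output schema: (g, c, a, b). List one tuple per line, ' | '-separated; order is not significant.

Per-node cardinality:
  S → 5
  σ[c<2](S) → 1
  R → 5
  (σ[c<2](S) ⋈[c=b] R) → 2
  ρ[a/f]((σ[c<2](S) ⋈[c=b] R)) → 2

== RESULT ==
g | c | a | b
4 | 1 | 4 | 1
4 | 1 | 9 | 1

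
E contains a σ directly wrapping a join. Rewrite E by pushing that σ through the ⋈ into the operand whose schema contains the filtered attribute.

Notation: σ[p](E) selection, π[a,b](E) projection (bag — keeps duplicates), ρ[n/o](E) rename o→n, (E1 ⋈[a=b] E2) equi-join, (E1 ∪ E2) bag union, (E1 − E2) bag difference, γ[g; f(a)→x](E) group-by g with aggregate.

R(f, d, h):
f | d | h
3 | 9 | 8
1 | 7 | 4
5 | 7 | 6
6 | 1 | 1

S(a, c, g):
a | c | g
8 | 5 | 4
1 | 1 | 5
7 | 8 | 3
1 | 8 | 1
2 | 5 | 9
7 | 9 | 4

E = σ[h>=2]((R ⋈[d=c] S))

σ filters on h, owned by the left side.
E' = (σ[h>=2](R) ⋈[d=c] S)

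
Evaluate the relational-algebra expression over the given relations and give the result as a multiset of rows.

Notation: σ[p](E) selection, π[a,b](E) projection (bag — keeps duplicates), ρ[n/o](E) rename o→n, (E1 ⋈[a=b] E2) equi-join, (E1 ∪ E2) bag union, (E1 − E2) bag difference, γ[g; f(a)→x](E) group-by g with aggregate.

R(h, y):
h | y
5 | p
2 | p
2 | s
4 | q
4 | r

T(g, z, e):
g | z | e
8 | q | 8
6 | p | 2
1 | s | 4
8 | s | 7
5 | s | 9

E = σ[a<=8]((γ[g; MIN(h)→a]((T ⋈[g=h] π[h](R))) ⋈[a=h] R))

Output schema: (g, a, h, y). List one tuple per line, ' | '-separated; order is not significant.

Row counts bottom-up:
  T → 5
  R → 5
  π[h](R) → 5
  (T ⋈[g=h] π[h](R)) → 1
  γ[g; MIN(h)→a]((T ⋈[g=h] π[h](R))) → 1
  R → 5
  (γ[g; MIN(h)→a]((T ⋈[g=h] π[h](R))) ⋈[a=h] R) → 1
  σ[a<=8]((γ[g; MIN(h)→a]((T ⋈[g=h] π[h](R))) ⋈[a=h] R)) → 1

== RESULT ==
g | a | h | y
5 | 5 | 5 | p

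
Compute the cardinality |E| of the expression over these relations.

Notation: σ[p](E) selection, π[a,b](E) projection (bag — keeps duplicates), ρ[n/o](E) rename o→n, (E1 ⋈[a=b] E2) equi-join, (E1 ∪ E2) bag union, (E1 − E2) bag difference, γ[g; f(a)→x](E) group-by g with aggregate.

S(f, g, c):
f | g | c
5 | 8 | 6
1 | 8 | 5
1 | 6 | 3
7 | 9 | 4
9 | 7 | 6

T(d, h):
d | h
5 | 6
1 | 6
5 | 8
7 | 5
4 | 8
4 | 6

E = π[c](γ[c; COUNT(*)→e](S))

Per-node cardinality:
  S → 5
  γ[c; COUNT(*)→e](S) → 4
  π[c](γ[c; COUNT(*)→e](S)) → 4

|E| = 4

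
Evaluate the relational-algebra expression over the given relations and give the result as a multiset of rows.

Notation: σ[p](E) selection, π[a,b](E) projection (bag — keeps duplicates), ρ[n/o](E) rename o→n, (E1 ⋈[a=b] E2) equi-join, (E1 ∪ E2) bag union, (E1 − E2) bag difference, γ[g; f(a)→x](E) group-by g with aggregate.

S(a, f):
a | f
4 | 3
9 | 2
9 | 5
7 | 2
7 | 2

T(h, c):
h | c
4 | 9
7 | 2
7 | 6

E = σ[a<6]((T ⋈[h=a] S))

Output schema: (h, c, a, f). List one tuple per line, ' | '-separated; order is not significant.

Per-node cardinality:
  T → 3
  S → 5
  (T ⋈[h=a] S) → 5
  σ[a<6]((T ⋈[h=a] S)) → 1

== RESULT ==
h | c | a | f
4 | 9 | 4 | 3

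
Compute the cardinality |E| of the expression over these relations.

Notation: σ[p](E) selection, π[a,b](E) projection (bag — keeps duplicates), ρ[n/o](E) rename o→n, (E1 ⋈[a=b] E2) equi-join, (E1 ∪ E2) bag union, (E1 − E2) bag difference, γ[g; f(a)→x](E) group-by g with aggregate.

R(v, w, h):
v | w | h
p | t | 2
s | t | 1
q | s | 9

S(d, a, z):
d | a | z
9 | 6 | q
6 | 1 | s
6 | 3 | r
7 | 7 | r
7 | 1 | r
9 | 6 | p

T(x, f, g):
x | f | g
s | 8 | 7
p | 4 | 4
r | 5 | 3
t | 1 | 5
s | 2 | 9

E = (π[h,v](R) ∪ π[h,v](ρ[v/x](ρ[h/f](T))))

Stepwise |·|:
  R → 3
  π[h,v](R) → 3
  T → 5
  ρ[h/f](T) → 5
  ρ[v/x](ρ[h/f](T)) → 5
  π[h,v](ρ[v/x](ρ[h/f](T))) → 5
  (π[h,v](R) ∪ π[h,v](ρ[v/x](ρ[h/f](T)))) → 8

|E| = 8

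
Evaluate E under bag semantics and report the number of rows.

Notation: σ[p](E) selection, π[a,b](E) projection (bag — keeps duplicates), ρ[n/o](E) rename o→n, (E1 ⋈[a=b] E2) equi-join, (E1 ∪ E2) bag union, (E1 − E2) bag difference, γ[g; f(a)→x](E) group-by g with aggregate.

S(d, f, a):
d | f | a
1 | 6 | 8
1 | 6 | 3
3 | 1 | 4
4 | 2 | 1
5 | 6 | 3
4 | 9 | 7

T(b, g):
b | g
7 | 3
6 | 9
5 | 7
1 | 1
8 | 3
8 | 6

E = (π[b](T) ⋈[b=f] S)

Subexpression sizes:
  T → 6
  π[b](T) → 6
  S → 6
  (π[b](T) ⋈[b=f] S) → 4

|E| = 4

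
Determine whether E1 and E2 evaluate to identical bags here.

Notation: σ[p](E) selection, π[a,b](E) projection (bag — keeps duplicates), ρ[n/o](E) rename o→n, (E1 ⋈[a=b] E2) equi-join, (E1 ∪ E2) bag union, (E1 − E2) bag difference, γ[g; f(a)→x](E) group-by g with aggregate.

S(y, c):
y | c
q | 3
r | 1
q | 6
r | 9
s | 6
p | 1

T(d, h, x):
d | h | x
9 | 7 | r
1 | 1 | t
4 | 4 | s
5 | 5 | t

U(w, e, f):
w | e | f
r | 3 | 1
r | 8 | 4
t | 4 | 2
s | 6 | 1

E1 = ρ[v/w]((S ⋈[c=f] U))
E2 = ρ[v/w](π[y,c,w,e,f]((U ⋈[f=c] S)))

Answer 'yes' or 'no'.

E1 stepwise |·|:
  S → 6
  U → 4
  (S ⋈[c=f] U) → 4
  ρ[v/w]((S ⋈[c=f] U)) → 4
E2 stepwise |·|:
  U → 4
  S → 6
  (U ⋈[f=c] S) → 4
  π[y,c,w,e,f]((U ⋈[f=c] S)) → 4
  ρ[v/w](π[y,c,w,e,f]((U ⋈[f=c] S))) → 4

E1 and E2 produce the same multiset:
y | c | v | e | f
p | 1 | r | 3 | 1
p | 1 | s | 6 | 1
r | 1 | r | 3 | 1
r | 1 | s | 6 | 1

yes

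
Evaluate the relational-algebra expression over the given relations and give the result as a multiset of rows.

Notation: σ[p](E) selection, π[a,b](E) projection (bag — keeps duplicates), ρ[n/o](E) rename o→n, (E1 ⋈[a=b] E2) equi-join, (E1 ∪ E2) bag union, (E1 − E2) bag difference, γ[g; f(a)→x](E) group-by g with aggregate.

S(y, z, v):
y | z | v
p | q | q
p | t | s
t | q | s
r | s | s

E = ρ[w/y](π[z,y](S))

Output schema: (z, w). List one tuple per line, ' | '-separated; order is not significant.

Per-node cardinality:
  S → 4
  π[z,y](S) → 4
  ρ[w/y](π[z,y](S)) → 4

== RESULT ==
z | w
q | p
q | t
s | r
t | p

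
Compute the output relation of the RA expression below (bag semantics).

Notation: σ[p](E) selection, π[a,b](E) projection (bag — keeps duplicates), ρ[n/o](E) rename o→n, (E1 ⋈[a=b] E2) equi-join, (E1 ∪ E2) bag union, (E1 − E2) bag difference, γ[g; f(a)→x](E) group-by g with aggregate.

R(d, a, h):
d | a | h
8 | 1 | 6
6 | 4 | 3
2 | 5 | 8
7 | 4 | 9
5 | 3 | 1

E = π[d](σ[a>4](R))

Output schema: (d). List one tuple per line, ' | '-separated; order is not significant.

Row counts bottom-up:
  R → 5
  σ[a>4](R) → 1
  π[d](σ[a>4](R)) → 1

== RESULT ==
d
2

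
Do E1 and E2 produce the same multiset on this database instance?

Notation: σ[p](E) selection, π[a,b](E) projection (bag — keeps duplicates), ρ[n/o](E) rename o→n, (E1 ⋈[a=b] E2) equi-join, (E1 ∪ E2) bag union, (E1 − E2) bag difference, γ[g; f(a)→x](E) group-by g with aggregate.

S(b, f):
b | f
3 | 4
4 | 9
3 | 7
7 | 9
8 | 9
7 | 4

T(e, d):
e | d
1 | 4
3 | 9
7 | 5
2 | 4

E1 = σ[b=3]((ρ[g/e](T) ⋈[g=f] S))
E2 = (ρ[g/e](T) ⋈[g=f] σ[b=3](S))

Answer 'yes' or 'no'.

E1 subexpression sizes:
  T → 4
  ρ[g/e](T) → 4
  S → 6
  (ρ[g/e](T) ⋈[g=f] S) → 1
  σ[b=3]((ρ[g/e](T) ⋈[g=f] S)) → 1
E2 subexpression sizes:
  T → 4
  ρ[g/e](T) → 4
  S → 6
  σ[b=3](S) → 2
  (ρ[g/e](T) ⋈[g=f] σ[b=3](S)) → 1

E1 and E2 produce the same multiset:
g | d | b | f
7 | 5 | 3 | 7

yes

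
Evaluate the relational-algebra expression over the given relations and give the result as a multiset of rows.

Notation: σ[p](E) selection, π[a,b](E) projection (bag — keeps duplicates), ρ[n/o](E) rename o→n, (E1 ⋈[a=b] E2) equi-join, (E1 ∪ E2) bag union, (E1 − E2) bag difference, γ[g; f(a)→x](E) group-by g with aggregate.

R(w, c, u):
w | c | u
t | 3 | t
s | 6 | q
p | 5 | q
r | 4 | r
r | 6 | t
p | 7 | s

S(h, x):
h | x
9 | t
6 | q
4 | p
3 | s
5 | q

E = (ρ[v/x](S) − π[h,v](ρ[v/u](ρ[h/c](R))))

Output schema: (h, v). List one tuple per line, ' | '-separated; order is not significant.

Row counts bottom-up:
  S → 5
  ρ[v/x](S) → 5
  R → 6
  ρ[h/c](R) → 6
  ρ[v/u](ρ[h/c](R)) → 6
  π[h,v](ρ[v/u](ρ[h/c](R))) → 6
  (ρ[v/x](S) − π[h,v](ρ[v/u](ρ[h/c](R)))) → 3

== RESULT ==
h | v
3 | s
4 | p
9 | t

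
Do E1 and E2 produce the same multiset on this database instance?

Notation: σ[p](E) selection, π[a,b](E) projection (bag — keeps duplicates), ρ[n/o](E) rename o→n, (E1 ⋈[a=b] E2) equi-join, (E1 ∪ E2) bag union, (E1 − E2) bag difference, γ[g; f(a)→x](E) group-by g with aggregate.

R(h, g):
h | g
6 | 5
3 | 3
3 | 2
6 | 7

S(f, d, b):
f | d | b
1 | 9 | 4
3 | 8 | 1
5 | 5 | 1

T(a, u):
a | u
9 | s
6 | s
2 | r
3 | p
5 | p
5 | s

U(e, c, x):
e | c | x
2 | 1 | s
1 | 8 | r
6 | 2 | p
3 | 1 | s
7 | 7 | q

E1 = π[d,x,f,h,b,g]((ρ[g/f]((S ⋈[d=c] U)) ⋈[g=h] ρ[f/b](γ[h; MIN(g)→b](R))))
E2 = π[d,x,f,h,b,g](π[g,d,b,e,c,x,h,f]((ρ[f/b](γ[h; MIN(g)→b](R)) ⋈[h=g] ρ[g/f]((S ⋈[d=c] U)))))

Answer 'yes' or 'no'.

E1 subexpression sizes:
  S → 3
  U → 5
  (S ⋈[d=c] U) → 1
  ρ[g/f]((S ⋈[d=c] U)) → 1
  R → 4
  γ[h; MIN(g)→b](R) → 2
  ρ[f/b](γ[h; MIN(g)→b](R)) → 2
  (ρ[g/f]((S ⋈[d=c] U)) ⋈[g=h] ρ[f/b](γ[h; MIN(g)→b](R))) → 1
  π[d,x,f,h,b,g]((ρ[g/f]((S ⋈[d=c] U)) ⋈[g=h] ρ[f/b](γ[h; MIN(g)→b](R)))) → 1
E2 subexpression sizes:
  R → 4
  γ[h; MIN(g)→b](R) → 2
  ρ[f/b](γ[h; MIN(g)→b](R)) → 2
  S → 3
  U → 5
  (S ⋈[d=c] U) → 1
  ρ[g/f]((S ⋈[d=c] U)) → 1
  (ρ[f/b](γ[h; MIN(g)→b](R)) ⋈[h=g] ρ[g/f]((S ⋈[d=c] U))) → 1
  π[g,d,b,e,c,x,h,f]((ρ[f/b](γ[h; MIN(g)→b](R)) ⋈[h=g] ρ[g/f]((S ⋈[d=c] U)))) → 1
  π[d,x,f,h,b,g](π[g,d,b,e,c,x,h,f]((ρ[f/b](γ[h; MIN(g)→b](R)) ⋈[h=g] ρ[g/f]((S ⋈[d=c] U))))) → 1

E1 and E2 produce the same multiset:
d | x | f | h | b | g
8 | r | 2 | 3 | 1 | 3

yes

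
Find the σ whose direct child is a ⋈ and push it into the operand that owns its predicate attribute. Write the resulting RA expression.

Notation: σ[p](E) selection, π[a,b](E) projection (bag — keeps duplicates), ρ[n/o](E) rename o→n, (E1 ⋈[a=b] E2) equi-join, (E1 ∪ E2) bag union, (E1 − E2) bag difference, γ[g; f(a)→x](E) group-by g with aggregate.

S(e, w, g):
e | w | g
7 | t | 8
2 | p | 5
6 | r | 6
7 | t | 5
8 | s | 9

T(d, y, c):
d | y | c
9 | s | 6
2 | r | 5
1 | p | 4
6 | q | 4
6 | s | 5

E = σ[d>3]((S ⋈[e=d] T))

σ filters on d, owned by the right side.
E' = (S ⋈[e=d] σ[d>3](T))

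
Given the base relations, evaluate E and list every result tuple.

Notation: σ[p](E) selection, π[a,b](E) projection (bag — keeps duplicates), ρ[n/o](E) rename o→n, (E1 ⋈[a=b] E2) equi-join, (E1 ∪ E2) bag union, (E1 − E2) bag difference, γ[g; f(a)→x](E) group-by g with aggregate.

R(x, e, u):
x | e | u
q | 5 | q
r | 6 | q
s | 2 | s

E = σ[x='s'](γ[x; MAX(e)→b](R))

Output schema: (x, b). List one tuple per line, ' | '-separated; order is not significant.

Stepwise |·|:
  R → 3
  γ[x; MAX(e)→b](R) → 3
  σ[x='s'](γ[x; MAX(e)→b](R)) → 1

== RESULT ==
x | b
s | 2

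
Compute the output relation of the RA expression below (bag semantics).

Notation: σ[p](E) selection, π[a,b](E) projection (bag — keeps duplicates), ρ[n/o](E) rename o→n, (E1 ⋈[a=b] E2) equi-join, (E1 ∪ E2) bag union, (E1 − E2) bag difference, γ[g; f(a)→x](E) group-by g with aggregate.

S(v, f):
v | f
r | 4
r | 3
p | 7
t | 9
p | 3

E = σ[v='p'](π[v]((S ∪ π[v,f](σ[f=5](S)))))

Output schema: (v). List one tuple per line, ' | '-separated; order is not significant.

Row counts bottom-up:
  S → 5
  S → 5
  σ[f=5](S) → 0
  π[v,f](σ[f=5](S)) → 0
  (S ∪ π[v,f](σ[f=5](S))) → 5
  π[v]((S ∪ π[v,f](σ[f=5](S)))) → 5
  σ[v='p'](π[v]((S ∪ π[v,f](σ[f=5](S))))) → 2

== RESULT ==
v
p
p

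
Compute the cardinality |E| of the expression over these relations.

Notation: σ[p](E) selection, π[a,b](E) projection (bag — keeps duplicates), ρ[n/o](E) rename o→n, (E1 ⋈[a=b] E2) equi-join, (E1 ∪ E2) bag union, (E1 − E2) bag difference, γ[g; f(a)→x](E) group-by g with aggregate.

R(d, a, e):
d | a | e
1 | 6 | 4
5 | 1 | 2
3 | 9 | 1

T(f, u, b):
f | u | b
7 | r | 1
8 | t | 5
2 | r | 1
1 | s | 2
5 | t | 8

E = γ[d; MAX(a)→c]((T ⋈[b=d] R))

Stepwise |·|:
  T → 5
  R → 3
  (T ⋈[b=d] R) → 3
  γ[d; MAX(a)→c]((T ⋈[b=d] R)) → 2

|E| = 2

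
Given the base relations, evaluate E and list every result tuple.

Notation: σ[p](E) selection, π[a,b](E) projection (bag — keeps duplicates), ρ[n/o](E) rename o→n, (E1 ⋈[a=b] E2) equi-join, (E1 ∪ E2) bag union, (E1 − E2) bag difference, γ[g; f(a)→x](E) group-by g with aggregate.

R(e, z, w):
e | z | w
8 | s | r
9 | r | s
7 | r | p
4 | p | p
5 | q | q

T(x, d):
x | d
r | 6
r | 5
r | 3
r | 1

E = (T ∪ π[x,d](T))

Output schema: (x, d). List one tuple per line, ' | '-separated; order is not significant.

Stepwise |·|:
  T → 4
  T → 4
  π[x,d](T) → 4
  (T ∪ π[x,d](T)) → 8

== RESULT ==
x | d
r | 1
r | 1
r | 3
r | 3
r | 5
r | 5
r | 6
r | 6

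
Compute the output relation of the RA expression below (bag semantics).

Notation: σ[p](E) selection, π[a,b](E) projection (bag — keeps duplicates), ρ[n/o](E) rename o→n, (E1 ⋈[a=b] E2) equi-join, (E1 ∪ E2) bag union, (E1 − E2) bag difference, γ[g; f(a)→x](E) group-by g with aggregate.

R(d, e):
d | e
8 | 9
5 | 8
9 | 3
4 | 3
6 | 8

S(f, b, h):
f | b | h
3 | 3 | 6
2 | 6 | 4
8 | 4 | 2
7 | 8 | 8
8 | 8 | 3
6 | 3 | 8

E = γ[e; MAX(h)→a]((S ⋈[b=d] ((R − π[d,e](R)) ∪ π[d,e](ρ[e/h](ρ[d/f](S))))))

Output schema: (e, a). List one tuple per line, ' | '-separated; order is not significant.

Subexpression sizes:
  S → 6
  R → 5
  R → 5
  π[d,e](R) → 5
  (R − π[d,e](R)) → 0
  S → 6
  ρ[d/f](S) → 6
  ρ[e/h](ρ[d/f](S)) → 6
  π[d,e](ρ[e/h](ρ[d/f](S))) → 6
  ((R − π[d,e](R)) ∪ π[d,e](ρ[e/h](ρ[d/f](S)))) → 6
  (S ⋈[b=d] ((R − π[d,e](R)) ∪ π[d,e](ρ[e/h](ρ[d/f](S))))) → 7
  γ[e; MAX(h)→a]((S ⋈[b=d] ((R − π[d,e](R)) ∪ π[d,e](ρ[e/h](ρ[d/f](S)))))) → 4

== RESULT ==
e | a
2 | 8
3 | 8
6 | 8
8 | 4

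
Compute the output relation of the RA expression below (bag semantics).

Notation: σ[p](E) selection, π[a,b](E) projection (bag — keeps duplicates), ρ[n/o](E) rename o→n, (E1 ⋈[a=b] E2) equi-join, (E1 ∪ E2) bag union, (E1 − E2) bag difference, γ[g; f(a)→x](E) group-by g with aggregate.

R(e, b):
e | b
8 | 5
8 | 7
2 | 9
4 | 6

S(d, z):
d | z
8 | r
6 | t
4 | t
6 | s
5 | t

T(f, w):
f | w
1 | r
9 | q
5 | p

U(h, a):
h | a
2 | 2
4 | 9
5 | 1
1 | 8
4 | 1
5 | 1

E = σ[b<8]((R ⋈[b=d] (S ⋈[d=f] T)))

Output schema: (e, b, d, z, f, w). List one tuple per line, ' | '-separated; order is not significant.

Row counts bottom-up:
  R → 4
  S → 5
  T → 3
  (S ⋈[d=f] T) → 1
  (R ⋈[b=d] (S ⋈[d=f] T)) → 1
  σ[b<8]((R ⋈[b=d] (S ⋈[d=f] T))) → 1

== RESULT ==
e | b | d | z | f | w
8 | 5 | 5 | t | 5 | p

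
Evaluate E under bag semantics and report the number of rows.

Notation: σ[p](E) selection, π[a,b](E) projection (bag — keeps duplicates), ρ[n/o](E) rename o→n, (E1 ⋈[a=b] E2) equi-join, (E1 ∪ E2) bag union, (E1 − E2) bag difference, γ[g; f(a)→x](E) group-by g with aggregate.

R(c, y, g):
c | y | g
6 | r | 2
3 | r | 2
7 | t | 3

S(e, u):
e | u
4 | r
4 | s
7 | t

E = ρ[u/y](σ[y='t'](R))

Stepwise |·|:
  R → 3
  σ[y='t'](R) → 1
  ρ[u/y](σ[y='t'](R)) → 1

|E| = 1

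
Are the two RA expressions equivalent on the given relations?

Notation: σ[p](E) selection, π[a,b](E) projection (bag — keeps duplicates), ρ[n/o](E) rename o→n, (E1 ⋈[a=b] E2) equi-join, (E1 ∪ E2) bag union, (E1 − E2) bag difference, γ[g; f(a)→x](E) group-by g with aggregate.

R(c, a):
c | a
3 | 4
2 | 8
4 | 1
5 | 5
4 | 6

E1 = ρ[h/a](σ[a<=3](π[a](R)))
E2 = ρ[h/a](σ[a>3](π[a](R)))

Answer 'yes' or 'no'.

E1 stepwise |·|:
  R → 5
  π[a](R) → 5
  σ[a<=3](π[a](R)) → 1
  ρ[h/a](σ[a<=3](π[a](R))) → 1
E2 stepwise |·|:
  R → 5
  π[a](R) → 5
  σ[a>3](π[a](R)) → 4
  ρ[h/a](σ[a>3](π[a](R))) → 4

E1 result:
h
1
E2 result:
h
4
5
6
8
Witness: (6,) appears 0× in E1 but 1× in E2.

no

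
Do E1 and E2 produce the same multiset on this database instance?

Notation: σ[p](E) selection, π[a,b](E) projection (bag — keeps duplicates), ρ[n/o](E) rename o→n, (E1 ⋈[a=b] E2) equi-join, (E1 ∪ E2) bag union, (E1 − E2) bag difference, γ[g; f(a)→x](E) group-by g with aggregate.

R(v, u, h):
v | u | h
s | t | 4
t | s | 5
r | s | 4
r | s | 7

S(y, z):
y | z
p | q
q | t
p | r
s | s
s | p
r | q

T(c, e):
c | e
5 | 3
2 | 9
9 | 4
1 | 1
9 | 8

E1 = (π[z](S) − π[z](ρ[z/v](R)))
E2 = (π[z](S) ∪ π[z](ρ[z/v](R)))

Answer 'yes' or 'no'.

E1 subexpression sizes:
  S → 6
  π[z](S) → 6
  R → 4
  ρ[z/v](R) → 4
  π[z](ρ[z/v](R)) → 4
  (π[z](S) − π[z](ρ[z/v](R))) → 3
E2 subexpression sizes:
  S → 6
  π[z](S) → 6
  R → 4
  ρ[z/v](R) → 4
  π[z](ρ[z/v](R)) → 4
  (π[z](S) ∪ π[z](ρ[z/v](R))) → 10

E1 result:
z
p
q
q
E2 result:
z
p
q
q
r
r
r
s
s
t
t
Witness: ('t',) appears 0× in E1 but 2× in E2.

no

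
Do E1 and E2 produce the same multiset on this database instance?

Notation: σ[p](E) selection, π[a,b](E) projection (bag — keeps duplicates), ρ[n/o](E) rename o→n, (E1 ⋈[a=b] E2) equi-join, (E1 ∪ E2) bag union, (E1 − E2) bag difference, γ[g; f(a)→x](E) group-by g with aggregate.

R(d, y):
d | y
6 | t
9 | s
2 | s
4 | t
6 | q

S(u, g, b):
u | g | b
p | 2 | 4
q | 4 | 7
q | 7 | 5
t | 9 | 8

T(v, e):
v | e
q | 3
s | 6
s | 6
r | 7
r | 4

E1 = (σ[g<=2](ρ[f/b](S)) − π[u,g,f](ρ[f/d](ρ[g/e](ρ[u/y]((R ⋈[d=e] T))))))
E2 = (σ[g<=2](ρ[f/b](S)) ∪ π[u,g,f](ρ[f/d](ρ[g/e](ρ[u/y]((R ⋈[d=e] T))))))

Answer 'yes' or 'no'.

E1 row counts bottom-up:
  S → 4
  ρ[f/b](S) → 4
  σ[g<=2](ρ[f/b](S)) → 1
  R → 5
  T → 5
  (R ⋈[d=e] T) → 5
  ρ[u/y]((R ⋈[d=e] T)) → 5
  ρ[g/e](ρ[u/y]((R ⋈[d=e] T))) → 5
  ρ[f/d](ρ[g/e](ρ[u/y]((R ⋈[d=e] T)))) → 5
  π[u,g,f](ρ[f/d](ρ[g/e](ρ[u/y]((R ⋈[d=e] T))))) → 5
  (σ[g<=2](ρ[f/b](S)) − π[u,g,f](ρ[f/d](ρ[g/e](ρ[u/y]((R ⋈[d=e] T)))))) → 1
E2 row counts bottom-up:
  S → 4
  ρ[f/b](S) → 4
  σ[g<=2](ρ[f/b](S)) → 1
  R → 5
  T → 5
  (R ⋈[d=e] T) → 5
  ρ[u/y]((R ⋈[d=e] T)) → 5
  ρ[g/e](ρ[u/y]((R ⋈[d=e] T))) → 5
  ρ[f/d](ρ[g/e](ρ[u/y]((R ⋈[d=e] T)))) → 5
  π[u,g,f](ρ[f/d](ρ[g/e](ρ[u/y]((R ⋈[d=e] T))))) → 5
  (σ[g<=2](ρ[f/b](S)) ∪ π[u,g,f](ρ[f/d](ρ[g/e](ρ[u/y]((R ⋈[d=e] T)))))) → 6

E1 result:
u | g | f
p | 2 | 4
E2 result:
u | g | f
p | 2 | 4
q | 6 | 6
q | 6 | 6
t | 4 | 4
t | 6 | 6
t | 6 | 6
Witness: ('q', 6, 6) appears 0× in E1 but 2× in E2.

no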